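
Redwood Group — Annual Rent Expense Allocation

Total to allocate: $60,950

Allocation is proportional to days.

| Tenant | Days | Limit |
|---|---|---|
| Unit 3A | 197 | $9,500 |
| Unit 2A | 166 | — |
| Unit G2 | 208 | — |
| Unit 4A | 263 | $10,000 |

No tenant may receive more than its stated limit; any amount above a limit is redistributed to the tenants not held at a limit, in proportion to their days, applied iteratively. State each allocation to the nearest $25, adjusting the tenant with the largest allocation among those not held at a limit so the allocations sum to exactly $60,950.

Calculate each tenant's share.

Total days = 834.
Pro-rata shares before constraints: Unit 3A 14,397.06; Unit 2A 12,131.53; Unit G2 15,200.96; Unit 4A 19,220.44.
Cap binds for Unit 3A ($9,500), Unit 4A ($10,000); residual $41,450 reallocated over remaining days 374.
Shares after redistribution: Unit 2A 18,397.59 → $18,400; Unit G2 23,052.41 → $23,050.

Unit 3A: $9,500; Unit 2A: $18,400; Unit G2: $23,050; Unit 4A: $10,000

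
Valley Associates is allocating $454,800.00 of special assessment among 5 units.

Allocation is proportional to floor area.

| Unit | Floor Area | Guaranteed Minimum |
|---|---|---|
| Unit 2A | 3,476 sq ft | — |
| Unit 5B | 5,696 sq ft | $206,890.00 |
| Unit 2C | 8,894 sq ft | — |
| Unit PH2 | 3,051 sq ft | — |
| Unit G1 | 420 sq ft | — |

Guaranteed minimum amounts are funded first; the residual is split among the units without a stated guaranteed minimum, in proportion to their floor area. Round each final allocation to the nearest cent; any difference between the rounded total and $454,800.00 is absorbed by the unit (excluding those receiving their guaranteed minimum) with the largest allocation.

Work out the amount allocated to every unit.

Unit 2A: $54,399.04 · Unit 5B: $206,890.00 · Unit 2C: $139,190.17 · Unit PH2: $47,747.83 · Unit G1: $6,572.96

Guaranteed amounts: Unit 5B $206,890.00. Remaining pool $247,910.00.
Remaining pool split over remaining floor area 15,841: Unit 2A 54,399.0379 → $54,399.04; Unit 2C 139,190.1736 → $139,190.17; Unit PH2 47,747.8322 → $47,747.83; Unit G1 6,572.9563 → $6,572.96.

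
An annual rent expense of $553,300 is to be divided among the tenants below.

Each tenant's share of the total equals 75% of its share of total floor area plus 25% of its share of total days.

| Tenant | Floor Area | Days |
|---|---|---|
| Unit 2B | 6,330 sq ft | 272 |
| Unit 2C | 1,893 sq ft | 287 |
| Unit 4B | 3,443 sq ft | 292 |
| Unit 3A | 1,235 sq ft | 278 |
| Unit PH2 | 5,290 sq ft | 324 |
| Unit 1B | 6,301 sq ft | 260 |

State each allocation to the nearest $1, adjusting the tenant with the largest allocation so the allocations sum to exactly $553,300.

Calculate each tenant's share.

Unit 2B: $129,214 · Unit 2C: $55,249 · Unit 4B: $81,915 · Unit 3A: $43,374 · Unit PH2: $115,793 · Unit 1B: $127,755

Floor area total 24,492; days total 1,713.
Combined weights (75% floor area + 25% days): Unit 2B 0.2335; Unit 2C 0.0999; Unit 4B 0.1480; Unit 3A 0.0784; Unit PH2 0.2093; Unit 1B 0.2309.
Unrounded shares: Unit 2B 129,215.05; Unit 2C 55,248.94; Unit 4B 81,914.78; Unit 3A 43,373.501; Unit PH2 115,793.04; Unit 1B 127,754.69.
After rounding ($1): Unit 2B $129,215; Unit 2C $55,249; Unit 4B $81,915; Unit 3A $43,374; Unit PH2 $115,793; Unit 1B $127,755. Sum = $553,301.
Difference $553,300 − $553,301 = −$1 applied to largest allocation (Unit 2B): Unit 2B becomes $129,214.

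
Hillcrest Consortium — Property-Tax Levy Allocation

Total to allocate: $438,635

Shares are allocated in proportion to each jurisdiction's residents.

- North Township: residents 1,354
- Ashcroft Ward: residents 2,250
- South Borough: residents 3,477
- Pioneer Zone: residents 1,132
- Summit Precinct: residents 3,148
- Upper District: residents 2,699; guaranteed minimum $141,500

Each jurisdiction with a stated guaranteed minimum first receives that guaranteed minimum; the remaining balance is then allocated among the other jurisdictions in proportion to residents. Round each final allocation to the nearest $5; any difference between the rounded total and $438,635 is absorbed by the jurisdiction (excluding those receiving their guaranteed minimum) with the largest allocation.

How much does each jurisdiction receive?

North Township: $35,410 · Ashcroft Ward: $58,845 · South Borough: $90,940 · Pioneer Zone: $29,605 · Summit Precinct: $82,335 · Upper District: $141,500

Fund the minimums — Upper District $141,500. Remaining pool $297,135.
Remaining pool split over remaining residents 11,361: North Township 35,412.45 → $35,410; Ashcroft Ward 58,846.38 → $58,845; South Borough 90,937.28 → $90,935; Pioneer Zone 29,606.27 → $29,605; Summit Precinct 82,332.63 → $82,335.
Rounding difference +$5 applied to South Borough → $90,940.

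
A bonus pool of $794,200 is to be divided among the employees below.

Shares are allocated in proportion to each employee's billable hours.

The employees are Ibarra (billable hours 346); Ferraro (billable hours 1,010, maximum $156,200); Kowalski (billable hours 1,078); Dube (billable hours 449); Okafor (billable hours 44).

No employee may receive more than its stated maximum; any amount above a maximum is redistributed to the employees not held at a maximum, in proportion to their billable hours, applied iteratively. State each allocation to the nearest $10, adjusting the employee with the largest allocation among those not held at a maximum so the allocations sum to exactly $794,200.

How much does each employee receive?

Total billable hours = 2,927.
Proportional shares (ignoring caps): Ibarra 93,882.20; Ferraro 274,049.20; Kowalski 292,500.03; Dube 121,829.79; Okafor 11,938.78.
Cap binds for Ferraro ($156,200); remaining pool $638,000 reallocated over remaining billable hours 1,917.
Shares after redistribution: Ibarra 115,152.84 → $115,150; Kowalski 358,771.00 → $358,770; Dube 149,432.45 → $149,430; Okafor 14,643.71 → $14,640.
Rounding difference +$10 applied to Kowalski → $358,780.

Ibarra: $115,150; Ferraro: $156,200; Kowalski: $358,780; Dube: $149,430; Okafor: $14,640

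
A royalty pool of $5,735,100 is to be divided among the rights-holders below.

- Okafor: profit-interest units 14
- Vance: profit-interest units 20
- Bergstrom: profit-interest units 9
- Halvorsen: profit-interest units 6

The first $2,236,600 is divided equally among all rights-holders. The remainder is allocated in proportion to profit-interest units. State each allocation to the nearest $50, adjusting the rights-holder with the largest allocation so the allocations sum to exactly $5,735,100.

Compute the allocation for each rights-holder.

Okafor: $1,558,700 | Vance: $1,987,100 | Bergstrom: $1,201,750 | Halvorsen: $987,550

Equal tier: $2,236,600 ÷ 4 = $559,150 apiece.
Remainder $3,498,500 by profit-interest units (total 49): Okafor 999,571.43 → $999,550; Vance 1,427,959.18 → $1,427,950; Bergstrom 642,581.63 → $642,600; Halvorsen 428,387.76 → $428,400.
Totals: Okafor $559,150 + $999,550 = $1,558,700; Vance $559,150 + $1,427,950 = $1,987,100; Bergstrom $559,150 + $642,600 = $1,201,750; Halvorsen $559,150 + $428,400 = $987,550.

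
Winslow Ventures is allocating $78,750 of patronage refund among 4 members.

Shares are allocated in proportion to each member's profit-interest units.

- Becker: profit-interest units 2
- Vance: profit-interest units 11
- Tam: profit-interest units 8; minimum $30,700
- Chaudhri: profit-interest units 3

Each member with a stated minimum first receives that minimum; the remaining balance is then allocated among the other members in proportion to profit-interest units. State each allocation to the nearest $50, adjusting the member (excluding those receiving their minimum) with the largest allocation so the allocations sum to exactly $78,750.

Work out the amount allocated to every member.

Fund the minimums — Tam $30,700. Residual $48,050.
Residual split over remaining profit-interest units 16: Becker 6,006.25 → $6,000; Vance 33,034.38 → $33,050; Chaudhri 9,009.38 → $9,000.

Becker: $6,000 · Vance: $33,050 · Tam: $30,700 · Chaudhri: $9,000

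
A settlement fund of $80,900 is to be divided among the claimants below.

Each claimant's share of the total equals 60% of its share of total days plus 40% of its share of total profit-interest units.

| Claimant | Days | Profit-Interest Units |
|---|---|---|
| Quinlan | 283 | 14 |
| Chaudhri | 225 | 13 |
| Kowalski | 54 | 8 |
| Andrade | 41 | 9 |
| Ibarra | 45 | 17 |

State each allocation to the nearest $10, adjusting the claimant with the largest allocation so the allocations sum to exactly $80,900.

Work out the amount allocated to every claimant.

Days total 648; profit-interest units total 61.
Composite weights (60% days + 40% profit-interest units): Quinlan 0.3538; Chaudhri 0.2936; Kowalski 0.1025; Andrade 0.0970; Ibarra 0.1531.
Unrounded shares: Quinlan 28,625.68; Chaudhri 23,750.56; Kowalski 8,288.93; Andrade 7,845.63; Ibarra 12,389.19.
At nearest $10: Quinlan $28,630; Chaudhri $23,750; Kowalski $8,290; Andrade $7,850; Ibarra $12,390. Sum = $80,910.
Difference $80,900 − $80,910 = −$10 applied to largest allocation (Quinlan): Quinlan becomes $28,620.

Quinlan: $28,620; Chaudhri: $23,750; Kowalski: $8,290; Andrade: $7,850; Ibarra: $12,390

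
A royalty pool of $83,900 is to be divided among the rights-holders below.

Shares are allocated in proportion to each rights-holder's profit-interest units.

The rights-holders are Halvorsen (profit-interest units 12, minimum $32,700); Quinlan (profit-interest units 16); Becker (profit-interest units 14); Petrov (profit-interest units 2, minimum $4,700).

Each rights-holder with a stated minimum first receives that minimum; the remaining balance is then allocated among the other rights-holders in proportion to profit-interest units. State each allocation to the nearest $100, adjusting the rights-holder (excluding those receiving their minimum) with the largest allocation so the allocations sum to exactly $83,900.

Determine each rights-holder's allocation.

Minimums first: Halvorsen $32,700; Petrov $4,700. Balance $46,500.
Balance split over remaining profit-interest units 30: Quinlan 24,800.00 → $24,800; Becker 21,700.00 → $21,700.

Halvorsen: $32,700 | Quinlan: $24,800 | Becker: $21,700 | Petrov: $4,700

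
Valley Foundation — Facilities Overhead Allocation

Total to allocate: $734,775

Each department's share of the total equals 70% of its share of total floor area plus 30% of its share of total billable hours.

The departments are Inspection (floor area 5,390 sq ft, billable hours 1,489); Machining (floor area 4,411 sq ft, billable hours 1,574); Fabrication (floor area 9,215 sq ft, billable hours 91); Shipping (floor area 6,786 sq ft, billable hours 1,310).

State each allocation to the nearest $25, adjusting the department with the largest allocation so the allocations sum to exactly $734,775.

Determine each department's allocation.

Floor area total 25,802; billable hours total 4,464.
Blended shares (70% floor area + 30% billable hours): Inspection 0.2463; Machining 0.2254; Fabrication 0.2561; Shipping 0.2721.
Unrounded shares: Inspection 180,972.27; Machining 165,653.99; Fabrication 188,187.33; Shipping 199,961.41.
After rounding ($25): Inspection $180,975; Machining $165,650; Fabrication $188,175; Shipping $199,950. Sum = $734,750.
Difference $734,775 − $734,750 = +$25 applied to largest allocation (Shipping): Shipping becomes $199,975.

Inspection: $180,975; Machining: $165,650; Fabrication: $188,175; Shipping: $199,975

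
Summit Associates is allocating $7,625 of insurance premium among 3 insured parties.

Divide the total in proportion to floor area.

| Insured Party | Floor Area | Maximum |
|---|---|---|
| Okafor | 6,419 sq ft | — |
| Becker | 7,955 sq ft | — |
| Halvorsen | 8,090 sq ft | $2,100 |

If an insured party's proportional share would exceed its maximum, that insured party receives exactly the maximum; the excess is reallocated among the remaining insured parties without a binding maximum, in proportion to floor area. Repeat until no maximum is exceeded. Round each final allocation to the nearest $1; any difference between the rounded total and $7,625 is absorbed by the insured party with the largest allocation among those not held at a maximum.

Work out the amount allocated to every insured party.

Combined floor area = 22,464.
Proportional shares (ignoring caps): Okafor 2,178.81; Becker 2,700.18; Halvorsen 2,746.00.
Capped: Halvorsen ($2,100); balance $5,525 reallocated over remaining floor area 14,374.
Redistributed shares: Okafor 2,467.30 → $2,467; Becker 3,057.70 → $3,058.

Okafor: $2,467 · Becker: $3,058 · Halvorsen: $2,100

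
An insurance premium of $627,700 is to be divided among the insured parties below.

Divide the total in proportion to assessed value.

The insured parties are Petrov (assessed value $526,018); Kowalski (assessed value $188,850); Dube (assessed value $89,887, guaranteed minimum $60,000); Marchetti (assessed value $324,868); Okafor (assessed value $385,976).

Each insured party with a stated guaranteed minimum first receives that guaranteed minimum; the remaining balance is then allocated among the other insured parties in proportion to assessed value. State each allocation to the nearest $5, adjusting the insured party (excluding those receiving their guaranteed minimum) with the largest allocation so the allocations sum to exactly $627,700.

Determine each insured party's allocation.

Petrov: $209,450 · Kowalski: $75,200 · Dube: $60,000 · Marchetti: $129,360 · Okafor: $153,690

Guaranteed amounts: Dube $60,000. Balance $567,700.
Balance split over remaining assessed value 1,425,712: Petrov 209,453.54 → $209,455; Kowalski 75,197.62 → $75,200; Marchetti 129,358.22 → $129,360; Okafor 153,690.63 → $153,690.
Rounding difference −$5 applied to Petrov → $209,450.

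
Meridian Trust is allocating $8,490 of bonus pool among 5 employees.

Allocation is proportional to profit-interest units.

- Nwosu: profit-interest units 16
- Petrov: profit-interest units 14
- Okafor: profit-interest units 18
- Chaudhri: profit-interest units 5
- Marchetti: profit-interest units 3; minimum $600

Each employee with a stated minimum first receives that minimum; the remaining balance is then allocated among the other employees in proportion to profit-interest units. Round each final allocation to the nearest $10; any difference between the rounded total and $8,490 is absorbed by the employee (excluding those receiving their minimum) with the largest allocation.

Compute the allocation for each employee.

Nwosu: $2,380; Petrov: $2,080; Okafor: $2,690; Chaudhri: $740; Marchetti: $600

Minimums first: Marchetti $600. Remaining pool $7,890.
Remaining pool split over remaining profit-interest units 53: Nwosu 2,381.89 → $2,380; Petrov 2,084.15 → $2,080; Okafor 2,679.62 → $2,680; Chaudhri 744.34 → $740.
Rounding difference +$10 applied to Okafor → $2,690.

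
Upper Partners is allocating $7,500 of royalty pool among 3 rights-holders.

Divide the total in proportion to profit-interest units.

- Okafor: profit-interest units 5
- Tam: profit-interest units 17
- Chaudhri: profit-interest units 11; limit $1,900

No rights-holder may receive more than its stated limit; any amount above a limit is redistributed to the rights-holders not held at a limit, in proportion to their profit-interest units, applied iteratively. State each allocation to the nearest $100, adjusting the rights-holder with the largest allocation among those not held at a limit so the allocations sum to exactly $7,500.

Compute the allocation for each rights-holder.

Profit-interest units total: 33.
Proportional shares (ignoring caps): Okafor 1,136.36; Tam 3,863.64; Chaudhri 2,500.00.
Capped: Chaudhri ($1,900); remaining pool $5,600 reallocated over remaining profit-interest units 22.
Shares after redistribution: Okafor 1,272.73 → $1,300; Tam 4,327.27 → $4,300.

Okafor: $1,300 · Tam: $4,300 · Chaudhri: $1,900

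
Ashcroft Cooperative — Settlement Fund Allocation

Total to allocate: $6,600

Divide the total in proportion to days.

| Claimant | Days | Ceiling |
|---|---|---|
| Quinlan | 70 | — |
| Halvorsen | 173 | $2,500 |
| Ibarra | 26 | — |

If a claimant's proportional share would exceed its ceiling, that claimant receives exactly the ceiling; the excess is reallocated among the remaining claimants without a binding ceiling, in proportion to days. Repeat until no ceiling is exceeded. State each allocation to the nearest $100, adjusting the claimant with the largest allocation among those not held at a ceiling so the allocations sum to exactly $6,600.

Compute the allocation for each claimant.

Quinlan: $3,000 | Halvorsen: $2,500 | Ibarra: $1,100

Combined days = 269.
Unconstrained shares: Quinlan 1,717.47; Halvorsen 4,244.61; Ibarra 637.92.
Held at cap: Halvorsen ($2,500); residual $4,100 reallocated over remaining days 96.
Redistributed shares: Quinlan 2,989.58 → $3,000; Ibarra 1,110.42 → $1,100.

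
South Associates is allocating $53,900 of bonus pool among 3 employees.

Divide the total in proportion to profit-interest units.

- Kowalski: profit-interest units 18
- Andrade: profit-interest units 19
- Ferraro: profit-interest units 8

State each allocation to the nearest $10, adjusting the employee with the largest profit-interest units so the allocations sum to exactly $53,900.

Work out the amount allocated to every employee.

Profit-interest units total: 18 + 19 + 8 = 45.
Pro-rata amounts: Kowalski 21,560.00; Andrade 22,757.78; Ferraro 9,582.22.
After rounding ($10): Kowalski $21,560; Andrade $22,760; Ferraro $9,580. Sum = $53,900.
No rounding difference to absorb.

Kowalski: $21,560; Andrade: $22,760; Ferraro: $9,580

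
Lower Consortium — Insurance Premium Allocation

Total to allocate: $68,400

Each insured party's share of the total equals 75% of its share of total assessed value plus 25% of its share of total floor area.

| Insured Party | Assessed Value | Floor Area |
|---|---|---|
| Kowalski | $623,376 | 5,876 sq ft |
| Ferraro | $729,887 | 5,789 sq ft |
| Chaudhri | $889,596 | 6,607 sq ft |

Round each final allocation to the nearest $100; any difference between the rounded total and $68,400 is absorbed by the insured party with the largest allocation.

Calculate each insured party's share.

Assessed value total 2,242,859; floor area total 18,272.
Composite weights (75% assessed value + 25% floor area): Kowalski 0.2888; Ferraro 0.3233; Chaudhri 0.3879.
Pro-rata amounts: Kowalski 19,757.33; Ferraro 22,112.09; Chaudhri 26,530.58.
After rounding ($100): Kowalski $19,800; Ferraro $22,100; Chaudhri $26,500. Sum = $68,400.
Rounded total matches; no reconciliation needed.

Kowalski: $19,800; Ferraro: $22,100; Chaudhri: $26,500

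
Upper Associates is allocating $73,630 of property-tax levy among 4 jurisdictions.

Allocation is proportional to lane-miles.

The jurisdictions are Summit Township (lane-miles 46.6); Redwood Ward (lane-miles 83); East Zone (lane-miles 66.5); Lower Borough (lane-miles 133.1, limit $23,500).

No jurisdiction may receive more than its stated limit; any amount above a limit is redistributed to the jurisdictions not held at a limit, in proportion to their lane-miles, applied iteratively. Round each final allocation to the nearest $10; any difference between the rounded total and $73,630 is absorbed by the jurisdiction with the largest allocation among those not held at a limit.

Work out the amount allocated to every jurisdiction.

Combined lane-miles = 329.2.
Pro-rata shares before constraints: Summit Township 10,422.72; Redwood Ward 18,564.06; East Zone 14,873.62; Lower Borough 29,769.60.
Capped: Lower Borough ($23,500); remaining pool $50,130 reallocated over remaining lane-miles 196.1.
Shares after redistribution: Summit Township 11,912.59 → $11,910; Redwood Ward 21,217.70 → $21,220; East Zone 16,999.72 → $17,000.

Summit Township: $11,910 · Redwood Ward: $21,220 · East Zone: $17,000 · Lower Borough: $23,500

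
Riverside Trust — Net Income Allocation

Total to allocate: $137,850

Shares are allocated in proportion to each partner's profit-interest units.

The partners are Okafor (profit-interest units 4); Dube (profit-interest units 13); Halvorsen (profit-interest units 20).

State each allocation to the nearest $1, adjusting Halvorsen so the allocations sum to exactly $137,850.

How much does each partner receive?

Okafor: $14,903 | Dube: $48,434 | Halvorsen: $74,513

Profit-interest units total: 37.
Pro-rata amounts: Okafor 4/37 × $137,850 = 14,902.70; Dube 13/37 × $137,850 = 48,433.78; Halvorsen 20/37 × $137,850 = 74,513.51.
At nearest $1: Okafor $14,903; Dube $48,434; Halvorsen $74,514. Sum = $137,851.
Difference $137,850 − $137,851 = −$1 applied to Halvorsen: Halvorsen becomes $74,513.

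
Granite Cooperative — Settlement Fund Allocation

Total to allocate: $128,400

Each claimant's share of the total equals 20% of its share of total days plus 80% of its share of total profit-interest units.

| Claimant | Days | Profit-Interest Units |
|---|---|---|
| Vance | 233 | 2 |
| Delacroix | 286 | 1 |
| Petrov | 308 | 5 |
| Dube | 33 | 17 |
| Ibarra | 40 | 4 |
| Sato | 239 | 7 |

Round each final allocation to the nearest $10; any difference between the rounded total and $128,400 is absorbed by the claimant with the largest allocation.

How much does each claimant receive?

Vance: $10,960 | Delacroix: $9,300 | Petrov: $21,210 | Dube: $49,250 | Ibarra: $12,320 | Sato: $25,360

Days total 1,139; profit-interest units total 36.
Composite weights (20% days + 80% profit-interest units): Vance 0.0854; Delacroix 0.0724; Petrov 0.1652; Dube 0.3836; Ibarra 0.0959; Sato 0.1975.
Unrounded shares: Vance 10,959.91; Delacroix 9,301.52; Petrov 21,210.86; Dube 49,250.69; Ibarra 12,315.18; Sato 25,361.85.
Rounded to nearest $10: Vance $10,960; Delacroix $9,300; Petrov $21,210; Dube $49,250; Ibarra $12,320; Sato $25,360. Sum = $128,400.
Sum already equals the total — no adjustment.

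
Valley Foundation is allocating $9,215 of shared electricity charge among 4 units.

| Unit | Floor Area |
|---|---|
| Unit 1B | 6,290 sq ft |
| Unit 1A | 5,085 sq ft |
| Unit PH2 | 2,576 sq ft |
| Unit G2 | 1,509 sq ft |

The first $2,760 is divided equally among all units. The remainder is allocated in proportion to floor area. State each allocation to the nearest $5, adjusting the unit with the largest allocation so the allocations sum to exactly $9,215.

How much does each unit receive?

First tranche $2,760 split equally: $690 each.
Remainder $6,455 by floor area (total 15,460): Unit 1B 2,626.26 → $2,625; Unit 1A 2,123.14 → $2,125; Unit PH2 1,075.55 → $1,075; Unit G2 630.05 → $630.
Totals: Unit 1B $690 + $2,625 = $3,315; Unit 1A $690 + $2,125 = $2,815; Unit PH2 $690 + $1,075 = $1,765; Unit G2 $690 + $630 = $1,320.

Unit 1B: $3,315 · Unit 1A: $2,815 · Unit PH2: $1,765 · Unit G2: $1,320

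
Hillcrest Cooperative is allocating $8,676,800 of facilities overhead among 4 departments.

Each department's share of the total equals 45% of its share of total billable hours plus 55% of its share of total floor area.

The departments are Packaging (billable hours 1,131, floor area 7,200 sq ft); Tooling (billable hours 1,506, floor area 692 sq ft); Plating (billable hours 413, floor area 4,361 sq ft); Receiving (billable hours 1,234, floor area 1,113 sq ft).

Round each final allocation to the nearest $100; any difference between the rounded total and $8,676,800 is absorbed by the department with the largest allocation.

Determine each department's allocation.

Packaging: $3,601,500; Tooling: $1,619,700; Plating: $1,933,500; Receiving: $1,522,100

Billable hours total 4,284; floor area total 13,366.
Blended shares (45% billable hours + 55% floor area): Packaging 0.4151; Tooling 0.1867; Plating 0.2228; Receiving 0.1754.
Unrounded shares: Packaging 3,601,537.07; Tooling 1,619,685.35; Plating 1,933,485.59; Receiving 1,522,091.99.
At nearest $100: Packaging $3,601,500; Tooling $1,619,700; Plating $1,933,500; Receiving $1,522,100. Sum = $8,676,800.
No rounding difference to absorb.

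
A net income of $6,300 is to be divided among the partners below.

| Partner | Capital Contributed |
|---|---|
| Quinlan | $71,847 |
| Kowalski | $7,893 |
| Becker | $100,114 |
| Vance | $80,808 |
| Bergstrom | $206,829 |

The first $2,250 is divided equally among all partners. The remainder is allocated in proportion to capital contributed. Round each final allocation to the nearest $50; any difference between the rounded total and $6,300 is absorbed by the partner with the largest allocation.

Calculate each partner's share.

First tranche $2,250 split equally: $450 each.
Remainder $4,050 by capital contributed (total 467,491): Quinlan 622.43 → $600; Kowalski 68.38 → $50; Becker 867.31 → $850; Vance 700.06 → $700; Bergstrom 1,791.82 → $1,800.
Rounding difference +$50 on remainder applied to Bergstrom.
Totals: Quinlan $450 + $600 = $1,050; Kowalski $450 + $50 = $500; Becker $450 + $850 = $1,300; Vance $450 + $700 = $1,150; Bergstrom $450 + $1,850 = $2,300.

Quinlan: $1,050 · Kowalski: $500 · Becker: $1,300 · Vance: $1,150 · Bergstrom: $2,300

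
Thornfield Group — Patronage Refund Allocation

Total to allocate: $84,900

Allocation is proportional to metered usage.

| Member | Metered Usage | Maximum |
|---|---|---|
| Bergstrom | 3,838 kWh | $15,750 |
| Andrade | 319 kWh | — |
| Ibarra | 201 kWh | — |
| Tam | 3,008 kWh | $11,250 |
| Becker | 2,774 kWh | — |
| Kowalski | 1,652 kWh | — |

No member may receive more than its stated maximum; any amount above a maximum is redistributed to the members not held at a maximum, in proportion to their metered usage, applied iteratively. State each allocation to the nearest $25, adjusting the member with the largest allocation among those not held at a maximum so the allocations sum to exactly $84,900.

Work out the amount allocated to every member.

Sum of metered usage: 11,792.
Unconstrained shares: Bergstrom 27,632.82; Andrade 2,296.74; Ibarra 1,447.16; Tam 21,656.99; Becker 19,972.24; Kowalski 11,894.06.
Capped: Bergstrom ($15,750), Tam ($11,250); remaining pool $57,900 reallocated over remaining metered usage 4,946.
Shares after redistribution: Andrade 3,734.35 → $3,725; Ibarra 2,352.99 → $2,350; Becker 32,473.64 → $32,475; Kowalski 19,339.02 → $19,350.

Bergstrom: $15,750 | Andrade: $3,725 | Ibarra: $2,350 | Tam: $11,250 | Becker: $32,475 | Kowalski: $19,350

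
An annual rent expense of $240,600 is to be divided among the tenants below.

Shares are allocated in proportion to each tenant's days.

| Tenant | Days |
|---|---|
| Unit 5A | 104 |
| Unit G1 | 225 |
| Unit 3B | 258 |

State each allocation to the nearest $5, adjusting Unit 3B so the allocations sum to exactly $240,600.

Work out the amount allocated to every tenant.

Total days = 587.
Pro-rata amounts: Unit 5A 104/587 × $240,600 = 42,627.60; Unit G1 225/587 × $240,600 = 92,223.17; Unit 3B 258/587 × $240,600 = 105,749.23.
At nearest $5: Unit 5A $42,630; Unit G1 $92,225; Unit 3B $105,750. Sum = $240,605.
Difference $240,600 − $240,605 = −$5 applied to Unit 3B: Unit 3B becomes $105,745.

Unit 5A: $42,630 · Unit G1: $92,225 · Unit 3B: $105,745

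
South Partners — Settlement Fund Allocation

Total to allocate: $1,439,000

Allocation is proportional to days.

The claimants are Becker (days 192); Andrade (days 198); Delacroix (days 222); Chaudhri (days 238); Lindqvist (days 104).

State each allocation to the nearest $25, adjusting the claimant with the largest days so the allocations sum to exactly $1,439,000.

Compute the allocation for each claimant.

Becker: $289,600 | Andrade: $298,650 | Delacroix: $334,850 | Chaudhri: $359,025 | Lindqvist: $156,875

Combined days = 954.
Proportional shares: Becker 192/954 × $1,439,000 = 289,610.06; Andrade 198/954 × $1,439,000 = 298,660.38; Delacroix 222/954 × $1,439,000 = 334,861.64; Chaudhri 238/954 × $1,439,000 = 358,995.81; Lindqvist 104/954 × $1,439,000 = 156,872.12.
At nearest $25: Becker $289,600; Andrade $298,650; Delacroix $334,850; Chaudhri $359,000; Lindqvist $156,875. Sum = $1,438,975.
Difference $1,439,000 − $1,438,975 = +$25 applied to largest days (Chaudhri): Chaudhri becomes $359,025.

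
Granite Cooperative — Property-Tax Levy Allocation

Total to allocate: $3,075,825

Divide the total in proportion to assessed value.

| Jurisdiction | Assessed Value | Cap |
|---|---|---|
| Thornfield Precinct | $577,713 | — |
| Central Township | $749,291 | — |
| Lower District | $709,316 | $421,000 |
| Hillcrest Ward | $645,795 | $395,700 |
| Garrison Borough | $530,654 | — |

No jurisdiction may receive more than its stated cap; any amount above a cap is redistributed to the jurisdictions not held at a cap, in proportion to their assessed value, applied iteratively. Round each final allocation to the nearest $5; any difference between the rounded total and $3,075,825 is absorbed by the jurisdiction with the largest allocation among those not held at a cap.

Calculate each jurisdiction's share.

Thornfield Precinct: $702,565 · Central Township: $911,225 · Lower District: $421,000 · Hillcrest Ward: $395,700 · Garrison Borough: $645,335

Total assessed value = 3,212,769.
Unconstrained shares: Thornfield Precinct 553,088.03; Central Township 717,352.54; Lower District 679,081.47; Hillcrest Ward 618,268.04; Garrison Borough 508,034.92.
Cap binds for Lower District ($421,000), Hillcrest Ward ($395,700); remaining pool $2,259,125 reallocated over remaining assessed value 1,857,658.
Shares after redistribution: Thornfield Precinct 702,565.21 → $702,565; Central Township 911,223.72 → $911,225; Garrison Borough 645,336.07 → $645,335.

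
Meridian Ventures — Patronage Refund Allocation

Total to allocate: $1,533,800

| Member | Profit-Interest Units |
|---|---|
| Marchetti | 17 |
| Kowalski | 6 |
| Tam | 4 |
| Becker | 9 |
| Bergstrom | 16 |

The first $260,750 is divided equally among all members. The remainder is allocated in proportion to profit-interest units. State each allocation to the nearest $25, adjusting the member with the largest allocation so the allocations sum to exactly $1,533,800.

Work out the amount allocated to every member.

Equal tier: $260,750 ÷ 5 = $52,150 apiece.
Remainder $1,273,050 by profit-interest units (total 52): Marchetti 416,189.42 → $416,200; Kowalski 146,890.38 → $146,900; Tam 97,926.92 → $97,925; Becker 220,335.58 → $220,325; Bergstrom 391,707.69 → $391,700.
Totals: Marchetti $52,150 + $416,200 = $468,350; Kowalski $52,150 + $146,900 = $199,050; Tam $52,150 + $97,925 = $150,075; Becker $52,150 + $220,325 = $272,475; Bergstrom $52,150 + $391,700 = $443,850.

Marchetti: $468,350 · Kowalski: $199,050 · Tam: $150,075 · Becker: $272,475 · Bergstrom: $443,850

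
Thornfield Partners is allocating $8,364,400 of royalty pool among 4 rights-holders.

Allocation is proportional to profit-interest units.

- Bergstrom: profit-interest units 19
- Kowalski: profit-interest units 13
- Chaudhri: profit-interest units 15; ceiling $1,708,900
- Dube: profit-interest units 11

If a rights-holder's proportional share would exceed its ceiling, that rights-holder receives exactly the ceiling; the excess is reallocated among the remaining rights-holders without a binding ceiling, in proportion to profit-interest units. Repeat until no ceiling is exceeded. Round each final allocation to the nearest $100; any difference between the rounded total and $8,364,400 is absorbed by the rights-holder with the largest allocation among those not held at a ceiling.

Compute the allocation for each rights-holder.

Profit-interest units total: 58.
Unconstrained shares: Bergstrom 2,740,062.07; Kowalski 1,874,779.31; Chaudhri 2,163,206.90; Dube 1,586,351.72.
Held at cap: Chaudhri ($1,708,900); residual $6,655,500 reallocated over remaining profit-interest units 43.
Shares after redistribution: Bergstrom 2,940,802.33 → $2,940,800; Kowalski 2,012,127.91 → $2,012,100; Dube 1,702,569.77 → $1,702,600.

Bergstrom: $2,940,800; Kowalski: $2,012,100; Chaudhri: $1,708,900; Dube: $1,702,600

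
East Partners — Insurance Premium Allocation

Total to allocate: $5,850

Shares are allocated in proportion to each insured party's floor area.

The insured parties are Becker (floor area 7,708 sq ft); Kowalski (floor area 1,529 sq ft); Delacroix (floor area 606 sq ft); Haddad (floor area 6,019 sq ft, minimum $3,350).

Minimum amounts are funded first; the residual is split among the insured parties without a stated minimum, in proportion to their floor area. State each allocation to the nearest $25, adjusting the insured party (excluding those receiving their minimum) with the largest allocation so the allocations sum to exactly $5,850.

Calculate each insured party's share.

Becker: $1,950 | Kowalski: $400 | Delacroix: $150 | Haddad: $3,350

Guaranteed amounts: Haddad $3,350. Remaining pool $2,500.
Remaining pool split over remaining floor area 9,843: Becker 1,957.74 → $1,950; Kowalski 388.35 → $400; Delacroix 153.92 → $150.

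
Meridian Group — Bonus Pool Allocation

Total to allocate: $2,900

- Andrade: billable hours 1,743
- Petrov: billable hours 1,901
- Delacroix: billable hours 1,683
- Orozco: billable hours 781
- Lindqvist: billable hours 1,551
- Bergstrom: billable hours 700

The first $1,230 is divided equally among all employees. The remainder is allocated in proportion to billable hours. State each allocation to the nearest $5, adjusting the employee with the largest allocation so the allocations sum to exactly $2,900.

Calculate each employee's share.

$1,230 shared equally gives $205 per employee.
Remainder $1,670 by billable hours (total 8,359): Andrade 348.22 → $350; Petrov 379.79 → $380; Delacroix 336.24 → $335; Orozco 156.03 → $155; Lindqvist 309.87 → $310; Bergstrom 139.85 → $140.
Totals: Andrade $205 + $350 = $555; Petrov $205 + $380 = $585; Delacroix $205 + $335 = $540; Orozco $205 + $155 = $360; Lindqvist $205 + $310 = $515; Bergstrom $205 + $140 = $345.

Andrade: $555 | Petrov: $585 | Delacroix: $540 | Orozco: $360 | Lindqvist: $515 | Bergstrom: $345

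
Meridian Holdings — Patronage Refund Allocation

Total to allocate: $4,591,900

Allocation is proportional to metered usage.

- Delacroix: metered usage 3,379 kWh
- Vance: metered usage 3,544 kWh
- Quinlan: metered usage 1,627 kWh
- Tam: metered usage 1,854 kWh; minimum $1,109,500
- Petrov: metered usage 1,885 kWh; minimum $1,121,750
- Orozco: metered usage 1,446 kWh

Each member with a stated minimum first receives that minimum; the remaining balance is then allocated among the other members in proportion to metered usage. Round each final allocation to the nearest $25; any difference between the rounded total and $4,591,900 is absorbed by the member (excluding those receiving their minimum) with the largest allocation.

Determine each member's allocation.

Guaranteed amounts: Tam $1,109,500; Petrov $1,121,750. Balance $2,360,650.
Balance split over remaining metered usage 9,996: Delacroix 797,982.83 → $797,975; Vance 836,949.14 → $836,950; Quinlan 384,231.45 → $384,225; Orozco 341,486.58 → $341,475.
Rounding difference +$25 applied to Vance → $836,975.

Delacroix: $797,975 · Vance: $836,975 · Quinlan: $384,225 · Tam: $1,109,500 · Petrov: $1,121,750 · Orozco: $341,475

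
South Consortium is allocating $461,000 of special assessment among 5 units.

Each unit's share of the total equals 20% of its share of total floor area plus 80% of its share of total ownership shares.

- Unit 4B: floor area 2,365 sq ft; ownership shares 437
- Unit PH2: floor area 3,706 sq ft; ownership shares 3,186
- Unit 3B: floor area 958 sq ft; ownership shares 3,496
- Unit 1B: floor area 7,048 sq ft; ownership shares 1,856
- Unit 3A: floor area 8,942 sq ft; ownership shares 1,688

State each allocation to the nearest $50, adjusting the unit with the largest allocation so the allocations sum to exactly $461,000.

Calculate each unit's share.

Unit 4B: $24,600; Unit PH2: $125,050; Unit 3B: $124,750; Unit 1B: $92,400; Unit 3A: $94,200

Floor area total 23,019; ownership shares total 10,663.
Combined weights (20% floor area + 80% ownership shares): Unit 4B 0.0533; Unit PH2 0.2712; Unit 3B 0.2706; Unit 1B 0.2005; Unit 3A 0.2043.
Unrounded shares: Unit 4B 24,587.21; Unit PH2 125,037.79; Unit 3B 124,752.93; Unit 1B 92,423.23; Unit 3A 94,198.84.
After rounding ($50): Unit 4B $24,600; Unit PH2 $125,050; Unit 3B $124,750; Unit 1B $92,400; Unit 3A $94,200. Sum = $461,000.
Sum already equals the total — no adjustment.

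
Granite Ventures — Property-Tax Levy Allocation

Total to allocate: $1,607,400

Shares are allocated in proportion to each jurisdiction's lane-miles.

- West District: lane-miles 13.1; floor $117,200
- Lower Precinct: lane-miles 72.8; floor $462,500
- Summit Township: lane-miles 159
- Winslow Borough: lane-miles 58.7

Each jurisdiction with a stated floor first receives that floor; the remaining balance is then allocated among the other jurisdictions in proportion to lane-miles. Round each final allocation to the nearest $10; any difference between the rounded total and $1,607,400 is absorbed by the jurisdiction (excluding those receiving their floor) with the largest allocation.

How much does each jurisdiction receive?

Minimums first: West District $117,200; Lower Precinct $462,500. Residual $1,027,700.
Residual split over remaining lane-miles 217.7: Summit Township 750,593.94 → $750,590; Winslow Borough 277,106.06 → $277,110.

West District: $117,200; Lower Precinct: $462,500; Summit Township: $750,590; Winslow Borough: $277,110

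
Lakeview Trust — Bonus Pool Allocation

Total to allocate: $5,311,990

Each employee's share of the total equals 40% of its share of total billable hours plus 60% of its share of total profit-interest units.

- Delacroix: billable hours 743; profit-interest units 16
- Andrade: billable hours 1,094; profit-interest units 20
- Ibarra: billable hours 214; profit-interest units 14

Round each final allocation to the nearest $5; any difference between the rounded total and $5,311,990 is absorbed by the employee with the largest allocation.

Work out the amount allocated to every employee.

Billable hours total 2,051; profit-interest units total 50.
Combined weights (40% billable hours + 60% profit-interest units): Delacroix 0.3369; Andrade 0.4534; Ibarra 0.2097.
Pro-rata amounts: Delacroix 1,789,635.59; Andrade 2,408,240.26; Ibarra 1,114,114.15.
At nearest $5: Delacroix $1,789,635; Andrade $2,408,240; Ibarra $1,114,115. Sum = $5,311,990.
Sum already equals the total — no adjustment.

Delacroix: $1,789,635 · Andrade: $2,408,240 · Ibarra: $1,114,115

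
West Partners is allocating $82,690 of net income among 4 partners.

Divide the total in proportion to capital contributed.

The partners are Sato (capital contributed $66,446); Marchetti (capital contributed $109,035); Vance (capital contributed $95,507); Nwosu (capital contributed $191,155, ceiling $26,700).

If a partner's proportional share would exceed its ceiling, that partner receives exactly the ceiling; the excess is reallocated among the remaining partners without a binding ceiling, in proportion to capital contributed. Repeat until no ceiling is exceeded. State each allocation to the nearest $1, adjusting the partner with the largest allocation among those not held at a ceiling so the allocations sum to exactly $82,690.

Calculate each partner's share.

Capital contributed total: 462,143.
Unconstrained shares: Sato 11,889.00; Marchetti 19,509.34; Vance 17,088.81; Nwosu 34,202.85.
Held at cap: Nwosu ($26,700); residual $55,990 reallocated over remaining capital contributed 270,988.
Shares after redistribution: Sato 13,728.69 → $13,729; Marchetti 22,528.19 → $22,528; Vance 19,733.11 → $19,733.

Sato: $13,729; Marchetti: $22,528; Vance: $19,733; Nwosu: $26,700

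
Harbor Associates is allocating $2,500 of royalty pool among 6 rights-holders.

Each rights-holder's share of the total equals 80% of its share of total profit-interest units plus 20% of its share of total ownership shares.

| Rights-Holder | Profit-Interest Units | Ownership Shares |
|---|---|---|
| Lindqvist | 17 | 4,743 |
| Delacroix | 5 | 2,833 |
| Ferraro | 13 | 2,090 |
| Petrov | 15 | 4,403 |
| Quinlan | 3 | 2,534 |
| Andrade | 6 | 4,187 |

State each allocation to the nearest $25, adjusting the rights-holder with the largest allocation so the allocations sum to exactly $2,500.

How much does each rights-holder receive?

Lindqvist: $650 · Delacroix: $250 · Ferraro: $500 · Petrov: $625 · Quinlan: $175 · Andrade: $300

Profit-interest units total 59; ownership shares total 20,790.
Combined weights (80% profit-interest units + 20% ownership shares): Lindqvist 0.2761; Delacroix 0.0951; Ferraro 0.1964; Petrov 0.2457; Quinlan 0.0651; Andrade 0.1216.
Raw shares: Lindqvist 690.34; Delacroix 237.63; Ferraro 490.94; Petrov 614.37; Quinlan 162.64; Andrade 304.09.
At nearest $25: Lindqvist $700; Delacroix $250; Ferraro $500; Petrov $625; Quinlan $175; Andrade $300. Sum = $2,550.
Difference $2,500 − $2,550 = −$50 applied to largest allocation (Lindqvist): Lindqvist becomes $650.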